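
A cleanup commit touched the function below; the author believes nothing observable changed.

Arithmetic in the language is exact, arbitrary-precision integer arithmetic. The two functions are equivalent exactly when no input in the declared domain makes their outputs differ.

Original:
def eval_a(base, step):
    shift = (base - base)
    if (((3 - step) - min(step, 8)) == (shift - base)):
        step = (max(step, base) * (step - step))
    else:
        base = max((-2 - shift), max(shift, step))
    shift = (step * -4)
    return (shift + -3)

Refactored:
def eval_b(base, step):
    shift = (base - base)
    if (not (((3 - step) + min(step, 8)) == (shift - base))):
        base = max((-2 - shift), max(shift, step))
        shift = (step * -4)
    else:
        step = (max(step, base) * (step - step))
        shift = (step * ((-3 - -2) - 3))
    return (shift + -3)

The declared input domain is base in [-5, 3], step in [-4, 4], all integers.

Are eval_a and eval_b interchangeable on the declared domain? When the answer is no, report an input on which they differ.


Consider the input base=-5, step=-1.
eval_a: shift = 0; (((3 - step) - min(step, 8)) == (shift - base)) -> true; step = 0; shift = 0; return -3
eval_b: shift = 0; (not (((3 - step) + min(step, 8)) == (shift - base))) -> true; base = 0; shift = 4; return 1
-3 != 1, so the rewrite changes behavior.
verdict: not equivalent; witness: base=-5, step=-1


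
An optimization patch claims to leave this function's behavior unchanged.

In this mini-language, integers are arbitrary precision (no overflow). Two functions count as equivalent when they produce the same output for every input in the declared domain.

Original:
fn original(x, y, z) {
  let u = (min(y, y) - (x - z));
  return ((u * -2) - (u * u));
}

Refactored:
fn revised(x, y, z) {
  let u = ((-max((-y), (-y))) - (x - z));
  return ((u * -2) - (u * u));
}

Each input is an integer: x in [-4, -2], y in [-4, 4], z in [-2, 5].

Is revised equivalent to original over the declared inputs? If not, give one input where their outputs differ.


Reading the diff, among the changes: min/max/abs usage differs.
One worked example (x=-4, y=-4, z=5) — original: u := 5 | result -35; revised: u := 5 | result -35; agreement on -35.
An exhaustive pass over the 216 declared inputs shows identical outputs.
verdict: equivalent


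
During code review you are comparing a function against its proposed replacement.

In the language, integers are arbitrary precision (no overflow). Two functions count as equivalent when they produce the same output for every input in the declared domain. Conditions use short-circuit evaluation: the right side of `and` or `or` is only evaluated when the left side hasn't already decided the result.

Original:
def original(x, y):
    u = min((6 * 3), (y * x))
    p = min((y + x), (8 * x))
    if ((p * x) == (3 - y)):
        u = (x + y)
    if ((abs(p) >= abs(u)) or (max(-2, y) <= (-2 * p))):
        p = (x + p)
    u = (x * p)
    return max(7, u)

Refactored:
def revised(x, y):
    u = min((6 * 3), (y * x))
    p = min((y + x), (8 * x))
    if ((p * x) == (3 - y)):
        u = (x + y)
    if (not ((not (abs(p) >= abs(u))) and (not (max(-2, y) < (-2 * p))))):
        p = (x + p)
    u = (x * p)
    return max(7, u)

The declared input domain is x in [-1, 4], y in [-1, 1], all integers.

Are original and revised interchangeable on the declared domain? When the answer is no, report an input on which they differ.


Equivalent. The edit looks behavioral (`(max(-2, y) <= (-2 * p))` became `(max(-2, y) < (-2 * p))`), but over these ranges it never changes the outcome.
An exhaustive pass over the 18 declared inputs shows identical outputs.
Spot check at x=0, y=-1 — original: u := 0 | p := -1 | ((p * x) == (3 - y)): false | ((abs(p) >= abs(u)) or (max(-2, y) <= (-2 * p))): true | p := -1 | u := 0 | result 7. revised: u := 0 | p := -1 | ((p * x) == (3 - y)): false | (not ((not (abs(p) >= abs(u))) and (not (max(-2, y) < (-2 * p))))): true | p := -1 | u := 0 | result 7. Both give 7.
verdict: equivalent


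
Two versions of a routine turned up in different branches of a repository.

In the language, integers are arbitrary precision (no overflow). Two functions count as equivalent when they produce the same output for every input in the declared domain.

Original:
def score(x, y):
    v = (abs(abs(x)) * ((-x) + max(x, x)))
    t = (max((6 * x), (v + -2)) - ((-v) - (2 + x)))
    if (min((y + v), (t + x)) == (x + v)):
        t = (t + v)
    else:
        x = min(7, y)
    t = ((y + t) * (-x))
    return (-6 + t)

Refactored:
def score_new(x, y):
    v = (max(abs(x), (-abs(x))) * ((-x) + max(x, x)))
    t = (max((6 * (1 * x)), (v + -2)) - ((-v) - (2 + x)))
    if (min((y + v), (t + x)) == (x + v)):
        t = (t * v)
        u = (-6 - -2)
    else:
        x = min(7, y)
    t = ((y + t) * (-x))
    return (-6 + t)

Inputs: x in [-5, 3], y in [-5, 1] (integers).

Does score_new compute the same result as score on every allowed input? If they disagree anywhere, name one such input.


Run the pair on x=1, y=1.
score: v = 0; t = 9; (min((y + v), (t + x)) == (x + v)) -> true; t = 9; t = -10; return -16
score_new: v = 0; t = 9; (min((y + v), (t + x)) == (x + v)) -> true; t = 0; u = -4; t = -1; return -7
-16 vs -7 — the two versions disagree here.
verdict: not equivalent; witness: x=1, y=1


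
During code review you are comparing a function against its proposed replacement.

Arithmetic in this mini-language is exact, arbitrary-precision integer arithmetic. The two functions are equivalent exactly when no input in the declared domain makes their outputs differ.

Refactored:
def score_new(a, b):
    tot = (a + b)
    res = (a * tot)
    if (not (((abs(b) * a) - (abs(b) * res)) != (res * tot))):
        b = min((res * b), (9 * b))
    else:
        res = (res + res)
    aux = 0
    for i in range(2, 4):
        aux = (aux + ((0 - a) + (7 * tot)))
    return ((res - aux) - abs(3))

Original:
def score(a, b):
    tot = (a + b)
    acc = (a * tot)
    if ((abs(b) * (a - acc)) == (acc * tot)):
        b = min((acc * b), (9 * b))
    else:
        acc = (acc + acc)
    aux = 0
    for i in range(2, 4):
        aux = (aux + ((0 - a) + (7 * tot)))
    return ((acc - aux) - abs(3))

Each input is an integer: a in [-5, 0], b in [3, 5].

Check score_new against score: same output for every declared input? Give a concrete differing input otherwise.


Comparing the listings, the differences include: min/max/abs usage differs; and local variable names differ; and comparison usage differs; and boolean connective usage differs; and arithmetic usage differs.
Spot check at a=-1, b=4 — score: tot becomes 3; next acc becomes -3; next ((abs(b) * (a - acc)) == (acc * tot)) evaluates to false; next acc becomes -6; next aux becomes 0; next at i=2:; next aux becomes 22; next at i=3:; next aux becomes 44; next final value -53. score_new: tot becomes 3; next res becomes -3; next (not (((abs(b) * a) - (abs(b) * res)) != (res * tot))) evaluates to false; next res becomes -6; next aux becomes 0; next at i=2:; next aux becomes 22; next at i=3:; next aux becomes 44; next final value -53. Both give -53.
Every one of the 18 inputs gives matching results.
verdict: equivalent


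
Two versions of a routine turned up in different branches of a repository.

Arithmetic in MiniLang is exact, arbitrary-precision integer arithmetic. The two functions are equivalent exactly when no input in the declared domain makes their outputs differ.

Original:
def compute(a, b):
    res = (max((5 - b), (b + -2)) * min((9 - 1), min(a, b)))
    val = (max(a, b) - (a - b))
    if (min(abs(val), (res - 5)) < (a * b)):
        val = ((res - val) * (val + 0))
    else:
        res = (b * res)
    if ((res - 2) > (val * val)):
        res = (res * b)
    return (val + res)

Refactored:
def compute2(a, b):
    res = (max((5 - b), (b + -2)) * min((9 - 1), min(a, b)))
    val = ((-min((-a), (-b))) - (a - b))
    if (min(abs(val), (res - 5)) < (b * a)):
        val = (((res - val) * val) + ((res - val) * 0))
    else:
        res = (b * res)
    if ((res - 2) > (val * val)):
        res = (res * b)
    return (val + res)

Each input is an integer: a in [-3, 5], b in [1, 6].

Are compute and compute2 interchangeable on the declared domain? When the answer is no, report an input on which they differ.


Differences: min/max/abs usage differs; arithmetic usage differs — yet all 54 inputs agree.
verdict: equivalent


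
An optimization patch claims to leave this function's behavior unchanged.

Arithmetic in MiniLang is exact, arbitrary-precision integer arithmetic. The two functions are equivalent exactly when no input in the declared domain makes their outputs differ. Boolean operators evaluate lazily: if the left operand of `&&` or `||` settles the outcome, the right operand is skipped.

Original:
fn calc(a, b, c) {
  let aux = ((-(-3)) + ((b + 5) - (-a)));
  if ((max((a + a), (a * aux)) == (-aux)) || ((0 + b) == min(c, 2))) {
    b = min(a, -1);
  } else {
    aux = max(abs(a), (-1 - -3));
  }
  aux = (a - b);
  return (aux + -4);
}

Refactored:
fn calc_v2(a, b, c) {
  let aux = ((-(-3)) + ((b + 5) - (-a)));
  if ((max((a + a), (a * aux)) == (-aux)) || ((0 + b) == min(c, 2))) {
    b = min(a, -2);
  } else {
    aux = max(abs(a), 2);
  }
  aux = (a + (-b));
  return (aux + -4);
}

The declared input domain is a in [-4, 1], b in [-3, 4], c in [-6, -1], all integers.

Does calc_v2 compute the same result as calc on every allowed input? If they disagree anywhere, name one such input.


Not equivalent: a=-1, b=-3, c=-3 separates them (-4 vs -3).
calc: aux=4, then ((max((a + a), (a * aux)) == (-aux)) || ((0 + b) == min(c, 2))) is true, then b=-1, then aux=0, then returns -4
calc_v2: aux=4, then ((max((a + a), (a * aux)) == (-aux)) || ((0 + b) == min(c, 2))) is true, then b=-2, then aux=1, then returns -3
verdict: not equivalent; witness: a=-1, b=-3, c=-3


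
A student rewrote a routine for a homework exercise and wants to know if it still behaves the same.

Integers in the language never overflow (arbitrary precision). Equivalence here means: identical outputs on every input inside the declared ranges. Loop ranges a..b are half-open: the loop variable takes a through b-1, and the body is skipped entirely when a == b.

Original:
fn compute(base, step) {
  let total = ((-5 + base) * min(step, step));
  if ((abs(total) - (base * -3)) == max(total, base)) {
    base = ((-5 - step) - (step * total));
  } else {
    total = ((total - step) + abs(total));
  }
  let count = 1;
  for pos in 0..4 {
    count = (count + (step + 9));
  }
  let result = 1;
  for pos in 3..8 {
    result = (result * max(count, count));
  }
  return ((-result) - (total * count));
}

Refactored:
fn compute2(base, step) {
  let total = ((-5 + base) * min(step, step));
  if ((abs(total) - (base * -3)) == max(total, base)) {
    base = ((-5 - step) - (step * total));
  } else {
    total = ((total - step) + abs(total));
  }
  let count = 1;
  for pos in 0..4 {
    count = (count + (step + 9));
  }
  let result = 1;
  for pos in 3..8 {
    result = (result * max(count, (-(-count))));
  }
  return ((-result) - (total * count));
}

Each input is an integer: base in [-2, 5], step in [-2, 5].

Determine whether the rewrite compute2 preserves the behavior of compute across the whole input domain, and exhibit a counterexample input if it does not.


The two versions differ — the changes include same computation, different form.
Tracing base=3, step=3: compute: total = -6; ((abs(total) - (base * -3)) == max(total, base)) -> false; total = -3; count = 1; [pos=0]; count = 13; [pos=1]; count = 25; [pos=2]; count = 37; [pos=3]; count = 49; result = 1; [pos=3]; result = 49; [pos=4]; result = 2401; [pos=5]; result = 117649; [pos=6]; result = 5764801; [pos=7]; result = 282475249; return -282475102 | compute2: total = -6; ((abs(total) - (base * -3)) == max(total, base)) -> false; total = -3; count = 1; [pos=0]; count = 13; [pos=1]; count = 25; [pos=2]; count = 37; [pos=3]; count = 49; result = 1; [pos=3]; result = 49; [pos=4]; result = 2401; [pos=5]; result = 117649; [pos=6]; result = 5764801; [pos=7]; result = 282475249; return -282475102 — matching result -282475102.
Checked all 64 inputs in the declared domain: the outputs agree on every one.
verdict: equivalent


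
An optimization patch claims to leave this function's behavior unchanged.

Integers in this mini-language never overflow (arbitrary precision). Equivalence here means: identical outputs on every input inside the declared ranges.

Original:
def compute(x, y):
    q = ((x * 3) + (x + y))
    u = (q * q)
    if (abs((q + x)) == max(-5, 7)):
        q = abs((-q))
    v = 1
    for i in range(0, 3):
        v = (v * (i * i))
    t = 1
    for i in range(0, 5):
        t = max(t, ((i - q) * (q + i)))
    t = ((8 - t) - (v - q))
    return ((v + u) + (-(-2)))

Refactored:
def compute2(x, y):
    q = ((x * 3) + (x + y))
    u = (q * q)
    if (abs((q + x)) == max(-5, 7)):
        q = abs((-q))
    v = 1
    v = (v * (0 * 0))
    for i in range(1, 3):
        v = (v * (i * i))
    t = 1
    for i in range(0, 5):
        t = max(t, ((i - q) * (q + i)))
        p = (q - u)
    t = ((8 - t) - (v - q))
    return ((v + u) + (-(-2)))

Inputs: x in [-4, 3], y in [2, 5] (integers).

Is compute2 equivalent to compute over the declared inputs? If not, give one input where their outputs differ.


This is a faithful refactor — constant usage differs, arithmetic usage differs, loop structure differs, statement counts differ, local variable names differ, but the computed results match everywhere.
As a probe, take x=1, y=2: compute runs q=6, then u=36, then (abs((q + x)) == max(-5, 7)) is true, then q=6, then v=1, then (i=0), then v=0, then (i=1), then v=0, then (i=2), then v=0, then t=1, then (i=0), then t=1, then (i=1), then t=1, then (i=2), then t=1, then (i=3), then t=1, then (i=4), then t=1, then t=13, then returns 38; compute2 runs q=6, then u=36, then (abs((q + x)) == max(-5, 7)) is true, then q=6, then v=1, then v=0, then (i=1), then v=0, then (i=2), then v=0, then t=1, then (i=0), then t=1, then p=-30, then (i=1), then t=1, then p=-30, then (i=2), then t=1, then p=-30, then (i=3), then t=1, then p=-30, then (i=4), then t=1, then p=-30, then t=13, then returns 38; both end at 38.
Checked all 32 inputs in the declared domain: the outputs agree on every one.
verdict: equivalent


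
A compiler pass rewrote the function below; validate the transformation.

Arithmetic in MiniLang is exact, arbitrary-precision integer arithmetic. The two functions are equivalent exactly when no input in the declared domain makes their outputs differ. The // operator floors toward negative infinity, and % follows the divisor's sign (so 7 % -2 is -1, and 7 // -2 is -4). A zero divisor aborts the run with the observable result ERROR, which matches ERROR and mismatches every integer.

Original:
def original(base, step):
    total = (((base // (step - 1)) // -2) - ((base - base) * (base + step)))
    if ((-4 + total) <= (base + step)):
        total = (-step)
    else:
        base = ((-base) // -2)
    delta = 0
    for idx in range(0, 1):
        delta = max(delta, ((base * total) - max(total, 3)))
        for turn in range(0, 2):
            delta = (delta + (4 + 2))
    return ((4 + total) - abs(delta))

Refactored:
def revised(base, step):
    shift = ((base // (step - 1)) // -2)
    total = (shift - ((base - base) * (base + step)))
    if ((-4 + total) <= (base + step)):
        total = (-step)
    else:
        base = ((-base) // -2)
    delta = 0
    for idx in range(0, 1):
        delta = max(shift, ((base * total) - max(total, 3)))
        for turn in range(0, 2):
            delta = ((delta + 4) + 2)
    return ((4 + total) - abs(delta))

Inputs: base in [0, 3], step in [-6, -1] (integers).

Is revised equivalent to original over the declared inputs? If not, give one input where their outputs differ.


The rewrite breaks on base=3, step=-1, where the results are -7 and -8.
original: total := 1 | ((-4 + total) <= (base + step)): true | total := 1 | delta := 0 | iter idx=0: | delta := 0 | iter turn=0: | delta := 6 | iter turn=1: | delta := 12 | result -7
revised: shift := 1 | total := 1 | ((-4 + total) <= (base + step)): true | total := 1 | delta := 0 | iter idx=0: | delta := 1 | iter turn=0: | delta := 7 | iter turn=1: | delta := 13 | result -8
verdict: not equivalent; witness: base=3, step=-1


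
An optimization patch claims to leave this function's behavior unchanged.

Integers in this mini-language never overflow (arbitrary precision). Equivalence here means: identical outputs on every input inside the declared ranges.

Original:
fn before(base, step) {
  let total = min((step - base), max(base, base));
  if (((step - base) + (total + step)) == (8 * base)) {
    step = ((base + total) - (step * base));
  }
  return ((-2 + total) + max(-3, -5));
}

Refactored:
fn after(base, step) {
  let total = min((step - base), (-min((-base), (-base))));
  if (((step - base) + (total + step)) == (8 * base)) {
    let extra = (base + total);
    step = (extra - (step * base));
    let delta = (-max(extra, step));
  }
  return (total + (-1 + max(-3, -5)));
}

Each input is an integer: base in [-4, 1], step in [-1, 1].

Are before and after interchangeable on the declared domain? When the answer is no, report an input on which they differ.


Take base=-4, step=-1.
before: total := -4 | (((step - base) + (total + step)) == (8 * base)): false | result -9
after: total := -4 | (((step - base) + (total + step)) == (8 * base)): false | result -8
-9 and -8 differ, so these are not the same function on this domain.
verdict: not equivalent; witness: base=-4, step=-1


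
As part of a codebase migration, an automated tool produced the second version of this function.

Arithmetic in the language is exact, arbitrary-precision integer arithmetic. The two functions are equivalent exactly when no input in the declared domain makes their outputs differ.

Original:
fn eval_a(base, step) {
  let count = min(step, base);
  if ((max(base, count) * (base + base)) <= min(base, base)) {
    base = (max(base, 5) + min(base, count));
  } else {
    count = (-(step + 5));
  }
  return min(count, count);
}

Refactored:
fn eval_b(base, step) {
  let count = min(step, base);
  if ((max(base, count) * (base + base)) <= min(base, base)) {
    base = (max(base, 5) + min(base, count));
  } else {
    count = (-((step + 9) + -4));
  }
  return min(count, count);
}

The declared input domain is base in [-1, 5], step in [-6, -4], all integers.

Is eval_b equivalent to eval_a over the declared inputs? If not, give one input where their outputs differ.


Comparing the listings, the differences include: constant usage differs, and arithmetic usage differs.
Spot check at base=0, step=-6 — eval_a: count := -6 | ((max(base, count) * (base + base)) <= min(base, base)): true | base := -1 | result -6. eval_b: count := -6 | ((max(base, count) * (base + base)) <= min(base, base)): true | base := -1 | result -6. Both give -6.
Across all 21 domain points the two functions coincide.
verdict: equivalent


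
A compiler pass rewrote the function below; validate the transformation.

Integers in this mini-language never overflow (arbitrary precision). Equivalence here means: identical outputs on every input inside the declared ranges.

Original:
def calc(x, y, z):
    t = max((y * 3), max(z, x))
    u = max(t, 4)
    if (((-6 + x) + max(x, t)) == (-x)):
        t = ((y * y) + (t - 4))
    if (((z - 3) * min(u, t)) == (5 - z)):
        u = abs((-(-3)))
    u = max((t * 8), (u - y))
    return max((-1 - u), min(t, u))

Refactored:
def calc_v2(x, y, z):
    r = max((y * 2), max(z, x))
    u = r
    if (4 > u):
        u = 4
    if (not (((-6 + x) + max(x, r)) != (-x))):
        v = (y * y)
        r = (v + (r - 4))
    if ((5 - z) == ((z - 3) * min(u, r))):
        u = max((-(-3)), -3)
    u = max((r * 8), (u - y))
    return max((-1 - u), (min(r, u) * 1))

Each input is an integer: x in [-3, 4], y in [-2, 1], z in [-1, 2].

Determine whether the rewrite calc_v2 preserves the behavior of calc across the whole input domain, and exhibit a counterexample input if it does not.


These are not equivalent — on x=-3, y=1, z=-1 the outputs split (3 vs 2).
calc: t = 3; u = 4; (((-6 + x) + max(x, t)) == (-x)) -> false; (((z - 3) * min(u, t)) == (5 - z)) -> false; u = 24; return 3
calc_v2: r = 2; u = 2; (4 > u) -> true; u = 4; (not (((-6 + x) + max(x, r)) != (-x))) -> false; ((5 - z) == ((z - 3) * min(u, r))) -> false; u = 16; return 2
verdict: not equivalent; witness: x=-3, y=1, z=-1


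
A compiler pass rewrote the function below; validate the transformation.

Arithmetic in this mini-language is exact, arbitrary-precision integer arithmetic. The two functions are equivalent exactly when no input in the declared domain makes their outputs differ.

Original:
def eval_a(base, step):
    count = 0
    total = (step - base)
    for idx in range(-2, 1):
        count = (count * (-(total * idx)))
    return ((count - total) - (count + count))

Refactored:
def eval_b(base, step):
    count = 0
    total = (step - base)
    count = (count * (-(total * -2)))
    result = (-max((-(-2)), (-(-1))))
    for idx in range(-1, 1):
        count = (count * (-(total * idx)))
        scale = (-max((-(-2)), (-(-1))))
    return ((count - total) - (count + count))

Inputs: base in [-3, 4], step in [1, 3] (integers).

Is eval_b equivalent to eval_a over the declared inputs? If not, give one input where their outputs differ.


The two versions differ — the changes include constant usage differs, and loop structure differs, and local variable names differ, and arithmetic usage differs, and min/max/abs usage differs, and statement counts differ.
As a probe, take base=4, step=1: eval_a runs count becomes 0; next total becomes -3; next at idx=-2:; next count becomes 0; next at idx=-1:; next count becomes 0; next at idx=0:; next count becomes 0; next final value 3; eval_b runs count becomes 0; next total becomes -3; next count becomes 0; next result becomes -2; next at idx=-1:; next count becomes 0; next scale becomes -2; next at idx=0:; next count becomes 0; next scale becomes -2; next final value 3; both end at 3.
An exhaustive pass over the 24 declared inputs shows identical outputs.
verdict: equivalent


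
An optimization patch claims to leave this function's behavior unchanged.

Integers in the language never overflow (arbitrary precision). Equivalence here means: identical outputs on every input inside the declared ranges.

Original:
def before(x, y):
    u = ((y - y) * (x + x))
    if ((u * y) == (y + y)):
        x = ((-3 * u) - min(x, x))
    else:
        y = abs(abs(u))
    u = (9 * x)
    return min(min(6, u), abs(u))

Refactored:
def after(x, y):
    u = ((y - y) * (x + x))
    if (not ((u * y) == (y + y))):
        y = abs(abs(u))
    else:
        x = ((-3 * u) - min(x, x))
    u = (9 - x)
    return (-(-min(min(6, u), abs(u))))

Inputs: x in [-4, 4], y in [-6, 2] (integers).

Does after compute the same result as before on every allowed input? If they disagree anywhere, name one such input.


On input x=-4, y=-6, before returns -36 while after returns 6.
verdict: not equivalent; witness: x=-4, y=-6


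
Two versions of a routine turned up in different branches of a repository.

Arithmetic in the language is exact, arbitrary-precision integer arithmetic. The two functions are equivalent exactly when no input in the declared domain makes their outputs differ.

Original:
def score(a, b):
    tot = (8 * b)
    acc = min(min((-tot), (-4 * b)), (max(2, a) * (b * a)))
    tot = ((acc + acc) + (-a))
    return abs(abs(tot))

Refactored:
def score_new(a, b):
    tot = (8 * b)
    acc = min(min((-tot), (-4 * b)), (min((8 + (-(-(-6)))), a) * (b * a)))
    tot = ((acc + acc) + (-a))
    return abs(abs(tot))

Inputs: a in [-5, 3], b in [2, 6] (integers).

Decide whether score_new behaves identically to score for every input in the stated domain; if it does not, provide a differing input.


a=-5, b=2 yields 35 from score but 27 from score_new.
verdict: not equivalent; witness: a=-5, b=2


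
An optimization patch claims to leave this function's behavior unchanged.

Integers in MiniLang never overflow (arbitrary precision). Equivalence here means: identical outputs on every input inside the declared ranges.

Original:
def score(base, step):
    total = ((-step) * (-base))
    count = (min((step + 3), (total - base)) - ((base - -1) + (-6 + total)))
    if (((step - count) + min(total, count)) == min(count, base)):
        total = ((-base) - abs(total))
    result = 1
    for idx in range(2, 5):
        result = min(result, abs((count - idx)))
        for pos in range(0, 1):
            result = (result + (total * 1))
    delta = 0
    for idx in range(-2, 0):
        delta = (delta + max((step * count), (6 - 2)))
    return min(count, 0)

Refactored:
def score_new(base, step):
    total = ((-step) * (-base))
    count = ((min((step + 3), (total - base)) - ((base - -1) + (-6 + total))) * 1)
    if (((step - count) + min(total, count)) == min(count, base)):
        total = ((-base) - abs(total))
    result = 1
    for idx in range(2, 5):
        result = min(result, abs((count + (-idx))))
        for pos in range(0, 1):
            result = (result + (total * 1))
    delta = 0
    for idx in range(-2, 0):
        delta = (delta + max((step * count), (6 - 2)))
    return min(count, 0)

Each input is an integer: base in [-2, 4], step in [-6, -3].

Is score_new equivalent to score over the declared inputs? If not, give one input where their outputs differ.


Reading the diff, among the changes: arithmetic usage differs, plus constant usage differs.
As a probe, take base=1, step=-4: score runs total becomes -4; next count becomes 3; next (((step - count) + min(total, count)) == min(count, base)) evaluates to false; next result becomes 1; next at idx=2:; next result becomes 1; next at pos=0:; next result becomes -3; next at idx=3:; next result becomes -3; next at pos=0:; next result becomes -7; next at idx=4:; next result becomes -7; next at pos=0:; next result becomes -11; next delta becomes 0; next at idx=-2:; next delta becomes 4; next at idx=-1:; next delta becomes 8; next final value 0; score_new runs total becomes -4; next count becomes 3; next (((step - count) + min(total, count)) == min(count, base)) evaluates to false; next result becomes 1; next at idx=2:; next result becomes 1; next at pos=0:; next result becomes -3; next at idx=3:; next result becomes -3; next at pos=0:; next result becomes -7; next at idx=4:; next result becomes -7; next at pos=0:; next result becomes -11; next delta becomes 0; next at idx=-2:; next delta becomes 4; next at idx=-1:; next delta becomes 8; next final value 0; both end at 0.
An exhaustive pass over the 28 declared inputs shows identical outputs.
verdict: equivalent


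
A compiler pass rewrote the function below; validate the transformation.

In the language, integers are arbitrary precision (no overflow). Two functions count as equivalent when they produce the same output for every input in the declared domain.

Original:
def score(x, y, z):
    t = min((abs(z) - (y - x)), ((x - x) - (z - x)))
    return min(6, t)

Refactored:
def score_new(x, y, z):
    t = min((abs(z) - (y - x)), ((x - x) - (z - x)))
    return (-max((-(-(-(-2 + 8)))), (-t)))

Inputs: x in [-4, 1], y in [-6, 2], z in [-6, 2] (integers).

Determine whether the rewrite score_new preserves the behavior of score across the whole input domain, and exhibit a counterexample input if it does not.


Behavior is preserved: although min/max/abs usage differs; constant usage differs; arithmetic usage differs, the outputs never diverge.
Tracing x=-4, y=-2, z=2: score: t = -6; return -6 | score_new: t = -6; return -6 — matching result -6.
Every one of the 486 inputs gives matching results.
verdict: equivalent


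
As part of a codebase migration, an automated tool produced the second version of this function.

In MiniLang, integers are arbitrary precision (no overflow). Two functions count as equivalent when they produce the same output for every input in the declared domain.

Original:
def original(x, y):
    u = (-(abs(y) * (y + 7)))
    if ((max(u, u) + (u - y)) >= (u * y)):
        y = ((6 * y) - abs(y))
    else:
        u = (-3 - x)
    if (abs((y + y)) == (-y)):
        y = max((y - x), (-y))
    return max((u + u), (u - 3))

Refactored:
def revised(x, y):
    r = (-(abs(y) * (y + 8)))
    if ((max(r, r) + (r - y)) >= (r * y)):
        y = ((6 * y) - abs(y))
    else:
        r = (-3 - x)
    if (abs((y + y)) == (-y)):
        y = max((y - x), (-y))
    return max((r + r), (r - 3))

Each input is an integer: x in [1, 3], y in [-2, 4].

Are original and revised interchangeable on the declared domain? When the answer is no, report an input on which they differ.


There is a counterexample at x=1, y=3: -33 on one side, -36 on the other.
original: u = -30; ((max(u, u) + (u - y)) >= (u * y)) -> true; y = 15; (abs((y + y)) == (-y)) -> false; return -33
revised: r = -33; ((max(r, r) + (r - y)) >= (r * y)) -> true; y = 15; (abs((y + y)) == (-y)) -> false; return -36
verdict: not equivalent; witness: x=1, y=3


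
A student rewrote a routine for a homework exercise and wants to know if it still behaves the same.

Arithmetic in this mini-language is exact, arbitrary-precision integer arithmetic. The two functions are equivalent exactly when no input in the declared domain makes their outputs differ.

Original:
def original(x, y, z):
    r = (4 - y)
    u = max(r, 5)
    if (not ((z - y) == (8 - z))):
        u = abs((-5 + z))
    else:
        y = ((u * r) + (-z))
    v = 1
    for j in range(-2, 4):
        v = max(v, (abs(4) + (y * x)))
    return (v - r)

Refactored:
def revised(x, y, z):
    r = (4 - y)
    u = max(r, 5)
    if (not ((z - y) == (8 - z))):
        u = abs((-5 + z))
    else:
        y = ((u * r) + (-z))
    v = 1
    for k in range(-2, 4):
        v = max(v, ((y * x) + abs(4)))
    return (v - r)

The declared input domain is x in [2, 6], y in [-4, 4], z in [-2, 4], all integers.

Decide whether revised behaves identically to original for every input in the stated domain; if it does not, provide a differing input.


Changes here: local variable names differ; the full 315-point sweep finds no disagreement.
verdict: equivalent


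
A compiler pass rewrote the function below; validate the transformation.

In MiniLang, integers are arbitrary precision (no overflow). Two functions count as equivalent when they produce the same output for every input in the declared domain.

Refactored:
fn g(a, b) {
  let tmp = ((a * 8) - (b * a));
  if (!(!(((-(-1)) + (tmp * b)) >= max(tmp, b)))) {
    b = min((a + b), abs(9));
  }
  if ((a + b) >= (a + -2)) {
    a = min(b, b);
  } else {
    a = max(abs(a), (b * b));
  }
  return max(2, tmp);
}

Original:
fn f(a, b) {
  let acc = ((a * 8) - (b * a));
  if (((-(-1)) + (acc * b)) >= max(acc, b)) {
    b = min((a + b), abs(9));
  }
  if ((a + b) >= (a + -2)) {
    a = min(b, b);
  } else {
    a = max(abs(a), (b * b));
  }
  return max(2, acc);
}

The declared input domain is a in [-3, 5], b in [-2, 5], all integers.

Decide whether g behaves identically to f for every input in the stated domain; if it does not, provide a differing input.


The two are interchangeable: local variable names differ, boolean connective usage differs, and every declared input agrees.
As a probe, take a=4, b=0: f runs acc=32, then (((-(-1)) + (acc * b)) >= max(acc, b)) is false, then ((a + b) >= (a + -2)) is true, then a=0, then returns 32; g runs tmp=32, then (!(!(((-(-1)) + (tmp * b)) >= max(tmp, b)))) is false, then ((a + b) >= (a + -2)) is true, then a=0, then returns 32; both end at 32.
Checked all 72 inputs in the declared domain: the outputs agree on every one.
verdict: equivalent


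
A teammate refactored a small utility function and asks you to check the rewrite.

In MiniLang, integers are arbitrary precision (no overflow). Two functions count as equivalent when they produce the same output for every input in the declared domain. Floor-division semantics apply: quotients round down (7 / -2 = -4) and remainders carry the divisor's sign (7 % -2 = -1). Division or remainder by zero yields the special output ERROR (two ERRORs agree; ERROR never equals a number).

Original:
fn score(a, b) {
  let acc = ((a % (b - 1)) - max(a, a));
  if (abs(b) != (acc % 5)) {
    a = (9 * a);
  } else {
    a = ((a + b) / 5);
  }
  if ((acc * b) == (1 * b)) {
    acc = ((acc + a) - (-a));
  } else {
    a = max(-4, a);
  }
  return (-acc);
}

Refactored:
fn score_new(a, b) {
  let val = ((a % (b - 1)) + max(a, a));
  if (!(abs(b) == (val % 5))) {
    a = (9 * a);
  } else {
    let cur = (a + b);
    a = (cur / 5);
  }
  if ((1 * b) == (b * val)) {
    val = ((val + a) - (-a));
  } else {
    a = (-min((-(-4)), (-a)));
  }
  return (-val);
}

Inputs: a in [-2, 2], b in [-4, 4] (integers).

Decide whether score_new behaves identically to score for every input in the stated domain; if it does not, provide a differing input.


Run the pair on a=-2, b=-4.
score: acc becomes 0; next (abs(b) != (acc % 5)) evaluates to true; next a becomes -18; next ((acc * b) == (1 * b)) evaluates to false; next a becomes -4; next final value 0
score_new: val becomes -4; next (!(abs(b) == (val % 5))) evaluates to true; next a becomes -18; next ((1 * b) == (b * val)) evaluates to false; next a becomes -4; next final value 4
0 against 4: the behavior changed.
verdict: not equivalent; witness: a=-2, b=-4


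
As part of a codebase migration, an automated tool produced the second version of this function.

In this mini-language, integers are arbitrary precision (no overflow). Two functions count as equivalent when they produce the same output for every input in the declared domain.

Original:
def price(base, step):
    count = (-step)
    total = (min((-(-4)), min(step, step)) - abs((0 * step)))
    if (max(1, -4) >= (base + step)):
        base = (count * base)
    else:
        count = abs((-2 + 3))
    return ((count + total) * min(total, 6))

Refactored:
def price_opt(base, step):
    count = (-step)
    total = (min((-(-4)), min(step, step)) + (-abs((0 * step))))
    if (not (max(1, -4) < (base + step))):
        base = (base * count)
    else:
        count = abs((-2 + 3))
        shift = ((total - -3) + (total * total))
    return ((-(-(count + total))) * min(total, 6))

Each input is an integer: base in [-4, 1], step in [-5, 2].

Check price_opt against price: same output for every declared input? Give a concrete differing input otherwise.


Changes here: constant usage differs, and local variable names differ, and statement counts differ, and boolean connective usage differs, and comparison usage differs, and arithmetic usage differs; the full 48-point sweep finds no disagreement.
verdict: equivalent


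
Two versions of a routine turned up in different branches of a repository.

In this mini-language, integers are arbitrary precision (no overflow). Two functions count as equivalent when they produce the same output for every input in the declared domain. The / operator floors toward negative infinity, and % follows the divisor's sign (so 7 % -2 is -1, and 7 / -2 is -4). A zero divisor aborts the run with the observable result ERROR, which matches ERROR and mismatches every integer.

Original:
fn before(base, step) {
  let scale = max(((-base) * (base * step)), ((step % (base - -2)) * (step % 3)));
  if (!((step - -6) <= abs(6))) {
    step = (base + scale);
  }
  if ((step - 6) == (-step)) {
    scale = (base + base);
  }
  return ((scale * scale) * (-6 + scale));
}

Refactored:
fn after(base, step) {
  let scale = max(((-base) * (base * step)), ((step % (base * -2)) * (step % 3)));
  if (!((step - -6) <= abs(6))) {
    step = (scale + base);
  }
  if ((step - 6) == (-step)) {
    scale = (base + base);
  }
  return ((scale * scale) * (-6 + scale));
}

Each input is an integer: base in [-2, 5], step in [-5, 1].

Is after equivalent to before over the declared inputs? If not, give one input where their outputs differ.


The rewrite breaks on base=-2, step=-5, where the results are ERROR and 5600.
before: hits division by zero so the output is ERROR
after: scale becomes 20; next (!((step - -6) <= abs(6))) evaluates to false; next ((step - 6) == (-step)) evaluates to false; next final value 5600
verdict: not equivalent; witness: base=-2, step=-5


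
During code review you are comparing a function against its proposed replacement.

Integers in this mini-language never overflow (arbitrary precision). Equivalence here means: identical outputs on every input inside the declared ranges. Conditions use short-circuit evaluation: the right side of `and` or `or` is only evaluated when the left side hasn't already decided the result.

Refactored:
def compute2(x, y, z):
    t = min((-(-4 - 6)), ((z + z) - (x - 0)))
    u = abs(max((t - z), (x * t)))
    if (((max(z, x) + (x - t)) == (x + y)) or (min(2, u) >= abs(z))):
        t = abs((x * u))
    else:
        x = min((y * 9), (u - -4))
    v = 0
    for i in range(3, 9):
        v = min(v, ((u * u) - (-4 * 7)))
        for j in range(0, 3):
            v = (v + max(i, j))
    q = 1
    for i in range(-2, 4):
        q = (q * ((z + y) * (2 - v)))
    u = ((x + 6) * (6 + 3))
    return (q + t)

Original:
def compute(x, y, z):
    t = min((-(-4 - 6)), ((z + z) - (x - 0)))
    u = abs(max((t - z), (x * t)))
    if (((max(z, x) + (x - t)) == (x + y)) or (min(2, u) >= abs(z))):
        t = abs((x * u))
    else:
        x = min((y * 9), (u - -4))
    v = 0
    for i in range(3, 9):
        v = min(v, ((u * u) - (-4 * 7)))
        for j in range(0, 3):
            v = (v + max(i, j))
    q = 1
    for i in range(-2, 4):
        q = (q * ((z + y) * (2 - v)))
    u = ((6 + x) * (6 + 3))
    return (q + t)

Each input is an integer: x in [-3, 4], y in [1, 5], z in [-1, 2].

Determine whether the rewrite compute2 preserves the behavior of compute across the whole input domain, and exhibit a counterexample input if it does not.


Comparing the listings, the differences include: same computation, different form.
As a probe, take x=-1, y=4, z=-1: compute runs t becomes -1; next u becomes 1; next (((max(z, x) + (x - t)) == (x + y)) or (min(2, u) >= abs(z))) evaluates to true; next t becomes 1; next v becomes 0; next at i=3:; next v becomes 0; next at j=0:; next v becomes 3; next at j=1:; next v becomes 6; next at j=2:; next v becomes 9; next at i=4:; next v becomes 9; next at j=0:; next v becomes 13; next at j=1:; next v becomes 17; next at j=2:; next v becomes 21; next at i=5:; next v becomes 21; next at j=0:; next v becomes 26; next at j=1:; next v becomes 31; next at j=2:; next v becomes 36; next at i=6:; next v becomes 29; next at j=0:; next v becomes 35; next at j=1:; next v becomes 41; next at j=2:; next v becomes 47; next at i=7:; next v becomes 29; next at j=0:; next v becomes 36; next at j=1:; next v becomes 43; next at j=2:; next v becomes 50; next at i=8:; next v becomes 29; next at j=0:; next v becomes 37; next at j=1:; next v becomes 45; next at j=2:; next v becomes 53; next q becomes 1; next at i=-2:; next q becomes -153; next at i=-1:; next q becomes 23409; next at i=0:; next q becomes -3581577; next at i=1:; next q becomes 547981281; next at i=2:; next q becomes -83841135993; next at i=3:; next q becomes 12827693806929; next u becomes 45; next final value 12827693806930; compute2 runs t becomes -1; next u becomes 1; next (((max(z, x) + (x - t)) == (x + y)) or (min(2, u) >= abs(z))) evaluates to true; next t becomes 1; next v becomes 0; next at i=3:; next v becomes 0; next at j=0:; next v becomes 3; next at j=1:; next v becomes 6; next at j=2:; next v becomes 9; next at i=4:; next v becomes 9; next at j=0:; next v becomes 13; next at j=1:; next v becomes 17; next at j=2:; next v becomes 21; next at i=5:; next v becomes 21; next at j=0:; next v becomes 26; next at j=1:; next v becomes 31; next at j=2:; next v becomes 36; next at i=6:; next v becomes 29; next at j=0:; next v becomes 35; next at j=1:; next v becomes 41; next at j=2:; next v becomes 47; next at i=7:; next v becomes 29; next at j=0:; next v becomes 36; next at j=1:; next v becomes 43; next at j=2:; next v becomes 50; next at i=8:; next v becomes 29; next at j=0:; next v becomes 37; next at j=1:; next v becomes 45; next at j=2:; next v becomes 53; next q becomes 1; next at i=-2:; next q becomes -153; next at i=-1:; next q becomes 23409; next at i=0:; next q becomes -3581577; next at i=1:; next q becomes 547981281; next at i=2:; next q becomes -83841135993; next at i=3:; next q becomes 12827693806929; next u becomes 45; next final value 12827693806930; both end at 12827693806930.
Sweeping the whole domain (160 inputs) finds no disagreement.
verdict: equivalent
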